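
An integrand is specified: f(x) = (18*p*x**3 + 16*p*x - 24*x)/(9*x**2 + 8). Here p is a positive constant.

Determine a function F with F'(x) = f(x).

Whatever form F(x) takes, F'(x) = f(x) is non-negotiable.
Check: d/dx[(3*p*x**2 - 4*log(3*x**2/2 + 4/3))/3] = (18*p*x**3 + 16*p*x - 24*x)/(9*x**2 + 8) = f(x).

An antiderivative is F(x) = (3*p*x**2 - 4*log(3*x**2/2 + 4/3))/3.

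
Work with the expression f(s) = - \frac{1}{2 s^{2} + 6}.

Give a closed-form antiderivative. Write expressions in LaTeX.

For F(s) to be correct the identity F'(s) - f(s) = 0 must hold.
Check: d/ds[- \frac{\sqrt{3} \operatorname{atan}{\left(\frac{\sqrt{3} s}{3} \right)}}{6}] = - \frac{1}{2 s^{2} + 6} = f(s).

An antiderivative is F(s) = - \frac{\sqrt{3} \operatorname{atan}{\left(\frac{\sqrt{3} s}{3} \right)}}{6}.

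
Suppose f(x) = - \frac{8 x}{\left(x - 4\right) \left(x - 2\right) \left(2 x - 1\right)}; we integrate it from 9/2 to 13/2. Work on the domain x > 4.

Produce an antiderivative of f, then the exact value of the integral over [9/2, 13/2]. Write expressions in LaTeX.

Antiderivative: F(x) = \frac{8 \left(- 6 \log{\left(x - 4 \right)} + 7 \log{\left(x - 2 \right)} - \log{\left(x - \frac{1}{2} \right)}\right)}{21}; value = - \frac{104 \log{\left(\frac{5}{2} \right)}}{21} - \frac{16 \log{\left(2 \right)}}{7} - \frac{8 \log{\left(6 \right)}}{21} + \frac{8 \log{\left(4 \right)}}{21} + \frac{8 \log{\left(\frac{9}{2} \right)}}{3}

Factor the denominator (\left(x - 4\right) \left(x - 2\right) \left(2 x - 1\right)) and decompose: f = - \frac{16}{21 \left(2 x - 1\right)} + \frac{8}{3 \left(x - 2\right)} - \frac{16}{7 \left(x - 4\right)}; each piece integrates to a log, atan, or power term.
F(x) = \frac{8 \left(- 6 \log{\left(x - 4 \right)} + 7 \log{\left(x - 2 \right)} - \log{\left(x - \frac{1}{2} \right)}\right)}{21} is an antiderivative of f.
Check: d/dx[\frac{8 \left(- 6 \log{\left(x - 4 \right)} + 7 \log{\left(x - 2 \right)} - \log{\left(x - \frac{1}{2} \right)}\right)}{21}] = - \frac{8 x}{2 x^{3} - 13 x^{2} + 22 x - 8}, which equals f(x).
F(13/2) = - \frac{16 \log{\left(\frac{5}{2} \right)}}{7} - \frac{8 \log{\left(6 \right)}}{21} + \frac{8 \log{\left(\frac{9}{2} \right)}}{3}; F(9/2) = - \frac{8 \log{\left(4 \right)}}{21} + \frac{16 \log{\left(2 \right)}}{7} + \frac{8 \log{\left(\frac{5}{2} \right)}}{3}.
Integral = F(13/2) - F(9/2) = - \frac{104 \log{\left(\frac{5}{2} \right)}}{21} - \frac{16 \log{\left(2 \right)}}{7} - \frac{8 \log{\left(6 \right)}}{21} + \frac{8 \log{\left(4 \right)}}{21} + \frac{8 \log{\left(\frac{9}{2} \right)}}{3}.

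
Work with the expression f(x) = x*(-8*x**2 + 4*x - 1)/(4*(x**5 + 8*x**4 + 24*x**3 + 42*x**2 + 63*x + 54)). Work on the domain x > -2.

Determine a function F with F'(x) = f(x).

The denominator factors as 4*(x + 2)*(x + 3)**2*(x**2 + 3); partial fractions split f into directly integrable pieces: (13*x + 219)/(672*(x**2 + 3)) - 283/(96*(x + 3)) - 85/(16*(x + 3)**2) + 41/(14*(x + 2)).
Check: d/dx[(3936*x*log(x + 2) - 3962*x*log(x + 3) + 13*x*log(x**2 + 3) + 146*sqrt(3)*x*atan(sqrt(3)*x/3) + 11808*log(x + 2) - 11886*log(x + 3) + 39*log(x**2 + 3) + 438*sqrt(3)*atan(sqrt(3)*x/3) + 7140)/(1344*(x + 3))] = (-8*x**3 + 4*x**2 - x)/(4*x**5 + 32*x**4 + 96*x**3 + 168*x**2 + 252*x + 216), which equals f(x).

An antiderivative is F(x) = (3936*x*log(x + 2) - 3962*x*log(x + 3) + 13*x*log(x**2 + 3) + 146*sqrt(3)*x*atan(sqrt(3)*x/3) + 11808*log(x + 2) - 11886*log(x + 3) + 39*log(x**2 + 3) + 438*sqrt(3)*atan(sqrt(3)*x/3) + 7140)/(1344*(x + 3)).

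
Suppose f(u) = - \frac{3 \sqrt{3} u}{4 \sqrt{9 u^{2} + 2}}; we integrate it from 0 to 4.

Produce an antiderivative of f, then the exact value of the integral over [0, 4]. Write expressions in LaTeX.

f matches the chain-rule pattern g'(h)*h' with inner function h(u) = 3 u^{2} + \frac{2}{3}; substituting w = h(u) collapses the integral.
F(u) = - \frac{\sqrt{3 u^{2} + \frac{2}{3}}}{4} is an antiderivative of f.
Check: d/du[- \frac{\sqrt{3 u^{2} + \frac{2}{3}}}{4}] = - \frac{3 \sqrt{3} u}{4 \sqrt{9 u^{2} + 2}} = f(u).
F(4) = - \frac{\sqrt{438}}{12}; F(0) = - \frac{\sqrt{6}}{12}.
Integral = F(4) - F(0) = - \frac{\sqrt{438}}{12} + \frac{\sqrt{6}}{12}.

Antiderivative: F(u) = - \frac{\sqrt{3 u^{2} + \frac{2}{3}}}{4}; value = - \frac{\sqrt{438}}{12} + \frac{\sqrt{6}}{12}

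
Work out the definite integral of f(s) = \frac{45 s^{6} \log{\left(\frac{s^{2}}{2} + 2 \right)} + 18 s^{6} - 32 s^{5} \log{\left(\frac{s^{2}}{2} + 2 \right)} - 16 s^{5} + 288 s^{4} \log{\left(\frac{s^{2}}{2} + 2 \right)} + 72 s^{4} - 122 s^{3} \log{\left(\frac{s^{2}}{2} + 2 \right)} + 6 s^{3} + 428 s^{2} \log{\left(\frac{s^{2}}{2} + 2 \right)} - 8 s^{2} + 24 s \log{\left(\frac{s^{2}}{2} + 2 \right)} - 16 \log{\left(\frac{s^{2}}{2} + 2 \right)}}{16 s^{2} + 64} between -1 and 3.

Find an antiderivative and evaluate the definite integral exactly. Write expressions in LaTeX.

Antiderivative: F(s) = \frac{s \left(9 s^{4} - 8 s^{3} + 36 s^{2} + 3 s - 4\right) \log{\left(\frac{s^{2}}{2} + 2 \right)}}{16}; value = \frac{23 \log{\left(\frac{5}{2} \right)}}{8} + \frac{1263 \log{\left(\frac{13}{2} \right)}}{8}

Recognize the product-rule pattern: f = u'v + uv' with u = \frac{9 s^{5}}{16} - \frac{s^{4}}{2} + \frac{9 s^{3}}{4} + \frac{3 s^{2}}{16} - \frac{s}{4}, v = \log{\left(\frac{s^{2}}{2} + 2 \right)}, so integration by parts undoes it.
F(s) = \frac{s \left(9 s^{4} - 8 s^{3} + 36 s^{2} + 3 s - 4\right) \log{\left(\frac{s^{2}}{2} + 2 \right)}}{16} is an antiderivative of f.
Check: d/ds[\frac{s \left(9 s^{4} - 8 s^{3} + 36 s^{2} + 3 s - 4\right) \log{\left(\frac{s^{2}}{2} + 2 \right)}}{16}] = \frac{45 s^{6} \log{\left(\frac{s^{2}}{2} + 2 \right)} + 18 s^{6} - 32 s^{5} \log{\left(\frac{s^{2}}{2} + 2 \right)} - 16 s^{5} + 288 s^{4} \log{\left(\frac{s^{2}}{2} + 2 \right)} + 72 s^{4} - 122 s^{3} \log{\left(\frac{s^{2}}{2} + 2 \right)} + 6 s^{3} + 428 s^{2} \log{\left(\frac{s^{2}}{2} + 2 \right)} - 8 s^{2} + 24 s \log{\left(\frac{s^{2}}{2} + 2 \right)} - 16 \log{\left(\frac{s^{2}}{2} + 2 \right)}}{16 s^{2} + 64} = f(s).
F(3) = \frac{1263 \log{\left(\frac{13}{2} \right)}}{8}; F(-1) = - \frac{23 \log{\left(\frac{5}{2} \right)}}{8}.
Integral = F(3) - F(-1) = \frac{23 \log{\left(\frac{5}{2} \right)}}{8} + \frac{1263 \log{\left(\frac{13}{2} \right)}}{8}.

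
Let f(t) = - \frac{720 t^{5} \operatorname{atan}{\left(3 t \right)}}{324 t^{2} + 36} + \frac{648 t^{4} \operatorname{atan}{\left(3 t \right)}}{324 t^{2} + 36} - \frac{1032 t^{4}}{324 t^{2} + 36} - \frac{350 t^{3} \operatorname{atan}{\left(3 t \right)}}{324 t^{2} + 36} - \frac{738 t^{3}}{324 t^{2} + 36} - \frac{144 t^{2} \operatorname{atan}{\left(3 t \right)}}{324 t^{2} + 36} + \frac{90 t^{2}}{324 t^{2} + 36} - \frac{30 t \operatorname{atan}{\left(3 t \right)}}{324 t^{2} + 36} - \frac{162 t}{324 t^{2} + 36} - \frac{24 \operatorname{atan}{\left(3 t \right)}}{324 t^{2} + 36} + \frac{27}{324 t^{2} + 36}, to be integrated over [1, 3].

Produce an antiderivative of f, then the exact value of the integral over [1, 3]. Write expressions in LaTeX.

The integrand splits into summands that can be handled one at a time.
F(t) = - \frac{5 t^{4} \operatorname{atan}{\left(3 t \right)}}{9} + \frac{2 t^{3} \operatorname{atan}{\left(3 t \right)}}{3} - t^{3} - \frac{5 t^{2} \operatorname{atan}{\left(3 t \right)}}{12} - \frac{5 t^{2}}{4} - \frac{2 t \operatorname{atan}{\left(3 t \right)}}{3} + \frac{3 t}{4} is an antiderivative of f.
Check: d/dt[- \frac{5 t^{4} \operatorname{atan}{\left(3 t \right)}}{9} + \frac{2 t^{3} \operatorname{atan}{\left(3 t \right)}}{3} - t^{3} - \frac{5 t^{2} \operatorname{atan}{\left(3 t \right)}}{12} - \frac{5 t^{2}}{4} - \frac{2 t \operatorname{atan}{\left(3 t \right)}}{3} + \frac{3 t}{4}] = \frac{- 720 t^{5} \operatorname{atan}{\left(3 t \right)} + 648 t^{4} \operatorname{atan}{\left(3 t \right)} - 1032 t^{4} - 350 t^{3} \operatorname{atan}{\left(3 t \right)} - 738 t^{3} - 144 t^{2} \operatorname{atan}{\left(3 t \right)} + 90 t^{2} - 30 t \operatorname{atan}{\left(3 t \right)} - 162 t - 24 \operatorname{atan}{\left(3 t \right)} + 27}{324 t^{2} + 36}, which equals f(t).
F(3) = - \frac{131 \operatorname{atan}{\left(9 \right)}}{4} - 36; F(1) = - \frac{3}{2} - \frac{35 \operatorname{atan}{\left(3 \right)}}{36}.
Integral = F(3) - F(1) = - \frac{131 \operatorname{atan}{\left(9 \right)}}{4} - \frac{69}{2} + \frac{35 \operatorname{atan}{\left(3 \right)}}{36}.

Antiderivative: F(t) = - \frac{5 t^{4} \operatorname{atan}{\left(3 t \right)}}{9} + \frac{2 t^{3} \operatorname{atan}{\left(3 t \right)}}{3} - t^{3} - \frac{5 t^{2} \operatorname{atan}{\left(3 t \right)}}{12} - \frac{5 t^{2}}{4} - \frac{2 t \operatorname{atan}{\left(3 t \right)}}{3} + \frac{3 t}{4}; value = - \frac{131 \operatorname{atan}{\left(9 \right)}}{4} - \frac{69}{2} + \frac{35 \operatorname{atan}{\left(3 \right)}}{36}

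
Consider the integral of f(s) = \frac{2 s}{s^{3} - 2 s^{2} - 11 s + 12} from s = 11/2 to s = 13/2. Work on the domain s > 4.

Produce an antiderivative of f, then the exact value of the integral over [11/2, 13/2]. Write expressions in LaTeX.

Factor the denominator (\left(s - 4\right) \left(s - 1\right) \left(s + 3\right)) and decompose: f = - \frac{3}{14 \left(s + 3\right)} - \frac{1}{6 \left(s - 1\right)} + \frac{8}{21 \left(s - 4\right)}; each piece integrates to a log, atan, or power term.
F(s) = \frac{16 \log{\left(s - 4 \right)} - 7 \log{\left(s - 1 \right)} - 9 \log{\left(s + 3 \right)}}{42} is an antiderivative of f.
Check: d/ds[\frac{16 \log{\left(s - 4 \right)} - 7 \log{\left(s - 1 \right)} - 9 \log{\left(s + 3 \right)}}{42}] = \frac{2 s}{s^{3} - 2 s^{2} - 11 s + 12} = f(s).
F(13/2) = - \frac{3 \log{\left(\frac{19}{2} \right)}}{14} - \frac{\log{\left(\frac{11}{2} \right)}}{6} + \frac{8 \log{\left(\frac{5}{2} \right)}}{21}; F(11/2) = - \frac{3 \log{\left(\frac{17}{2} \right)}}{14} - \frac{\log{\left(\frac{9}{2} \right)}}{6} + \frac{8 \log{\left(\frac{3}{2} \right)}}{21}.
Integral = F(13/2) - F(11/2) = - \frac{3 \log{\left(\frac{19}{2} \right)}}{14} - \frac{\log{\left(\frac{11}{2} \right)}}{6} - \frac{8 \log{\left(\frac{3}{2} \right)}}{21} + \frac{\log{\left(\frac{9}{2} \right)}}{6} + \frac{8 \log{\left(\frac{5}{2} \right)}}{21} + \frac{3 \log{\left(\frac{17}{2} \right)}}{14}.

Antiderivative: F(s) = \frac{16 \log{\left(s - 4 \right)} - 7 \log{\left(s - 1 \right)} - 9 \log{\left(s + 3 \right)}}{42}; value = - \frac{3 \log{\left(\frac{19}{2} \right)}}{14} - \frac{\log{\left(\frac{11}{2} \right)}}{6} - \frac{8 \log{\left(\frac{3}{2} \right)}}{21} + \frac{\log{\left(\frac{9}{2} \right)}}{6} + \frac{8 \log{\left(\frac{5}{2} \right)}}{21} + \frac{3 \log{\left(\frac{17}{2} \right)}}{14}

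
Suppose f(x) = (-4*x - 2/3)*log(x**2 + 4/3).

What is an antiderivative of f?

Check any antiderivative F(x) by computing F'(x) and comparing it with f(x).
Check: d/dx[-2*x**2*log(x**2 + 4/3) + 2*x**2 - 2*x*log(x**2 + 4/3)/3 + 4*x/3 - 8*log(x**2 + 4/3)/3 - 8*sqrt(3)*atan(sqrt(3)*x/2)/9] = -4*x*log(x**2 + 4/3) - 2*log(x**2 + 4/3)/3, which equals f(x).

An antiderivative is F(x) = -2*x**2*log(x**2 + 4/3) + 2*x**2 - 2*x*log(x**2 + 4/3)/3 + 4*x/3 - 8*log(x**2 + 4/3)/3 - 8*sqrt(3)*atan(sqrt(3)*x/2)/9.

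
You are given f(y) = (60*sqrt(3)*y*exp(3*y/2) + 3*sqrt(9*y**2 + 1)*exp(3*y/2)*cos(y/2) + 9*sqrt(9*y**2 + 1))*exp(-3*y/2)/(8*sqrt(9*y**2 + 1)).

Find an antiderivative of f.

An antiderivative is F(y) = (10*sqrt(3)*sqrt(9*y**2 + 1)*exp(3*y/2) + 9*exp(3*y/2)*sin(y/2) - 9)*exp(-3*y/2)/12.

Check any antiderivative F(y) by computing F'(y) and comparing it with f(y).
Check: d/dy[(10*sqrt(3)*sqrt(9*y**2 + 1)*exp(3*y/2) + 9*exp(3*y/2)*sin(y/2) - 9)*exp(-3*y/2)/12] = (60*sqrt(3)*y*exp(3*y/2) + 3*sqrt(9*y**2 + 1)*exp(3*y/2)*cos(y/2) + 9*sqrt(9*y**2 + 1))*exp(-3*y/2)/(8*sqrt(9*y**2 + 1)) = f(y).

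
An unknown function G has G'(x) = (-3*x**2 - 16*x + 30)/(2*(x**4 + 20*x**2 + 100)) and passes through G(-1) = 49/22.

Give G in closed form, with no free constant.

G'(x) has the shape u'v + uv' for u = 1/(x**2/2 + 5) and v = 3*x/4 + 2 — it is the derivative of the product u*v.
A general antiderivative is (3*x/4 + 2)/(x**2/2 + 5) + C.
The condition gives C = 49/22 - (5/22) = 2.
So G(x) = (4*x**2 + 3*x + 48)/(2*(x**2 + 10)).
Check: d/dx[(4*x**2 + 3*x + 48)/(2*(x**2 + 10))] = (-3*x**2 - 16*x + 30)/(2*x**4 + 40*x**2 + 200), which equals G'(x).

G(x) = (4*x**2 + 3*x + 48)/(2*(x**2 + 10))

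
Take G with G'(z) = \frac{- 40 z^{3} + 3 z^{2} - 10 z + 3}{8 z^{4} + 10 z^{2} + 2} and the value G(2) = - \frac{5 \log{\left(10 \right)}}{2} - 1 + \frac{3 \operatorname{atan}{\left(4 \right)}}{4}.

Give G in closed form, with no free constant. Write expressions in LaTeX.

G(z) = \frac{- 10 \log{\left(2 z^{2} + 2 \right)} + 3 \operatorname{atan}{\left(2 z \right)} - 4}{4}

A candidate passes only if d/dz[G] lands on the given G'(z) exactly.
A general antiderivative is - \frac{5 \log{\left(2 z^{2} + 2 \right)}}{2} + \frac{3 \operatorname{atan}{\left(2 z \right)}}{4} + C.
The condition gives C = - \frac{5 \log{\left(10 \right)}}{2} - 1 + \frac{3 \operatorname{atan}{\left(4 \right)}}{4} - (- \frac{5 \log{\left(10 \right)}}{2} + \frac{3 \operatorname{atan}{\left(4 \right)}}{4}) = -1.
So G(z) = \frac{- 10 \log{\left(2 z^{2} + 2 \right)} + 3 \operatorname{atan}{\left(2 z \right)} - 4}{4}.
Check: d/dz[\frac{- 10 \log{\left(2 z^{2} + 2 \right)} + 3 \operatorname{atan}{\left(2 z \right)} - 4}{4}] = \frac{- 40 z^{3} + 3 z^{2} - 10 z + 3}{8 z^{4} + 10 z^{2} + 2} = G'(z).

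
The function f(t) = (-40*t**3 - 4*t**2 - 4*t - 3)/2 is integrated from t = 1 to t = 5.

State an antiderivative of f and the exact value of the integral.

Antiderivative: F(t) = -5*t**4 - 2*t**3/3 - t**2 - 3*t/2; value = -9698/3

A first test for any F(t): its t-derivative must equal f(t) identically.
F(t) = -5*t**4 - 2*t**3/3 - t**2 - 3*t/2 is an antiderivative of f.
Check: d/dt[-5*t**4 - 2*t**3/3 - t**2 - 3*t/2] = -20*t**3 - 2*t**2 - 2*t - 3/2, which equals f(t).
F(5) = -19445/6; F(1) = -49/6.
Integral = F(5) - F(1) = -9698/3.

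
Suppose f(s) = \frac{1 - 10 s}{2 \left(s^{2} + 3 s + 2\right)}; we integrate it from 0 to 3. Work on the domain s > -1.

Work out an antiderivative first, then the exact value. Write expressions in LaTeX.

Antiderivative: F(s) = \frac{11 \log{\left(s + 1 \right)}}{2} - \frac{21 \log{\left(s + 2 \right)}}{2}; value = - \frac{21 \log{\left(5 \right)}}{2} + \frac{21 \log{\left(2 \right)}}{2} + \frac{11 \log{\left(4 \right)}}{2}

The denominator factors as 2 \left(s + 1\right) \left(s + 2\right); partial fractions split f into directly integrable pieces: - \frac{21}{2 \left(s + 2\right)} + \frac{11}{2 \left(s + 1\right)}.
F(s) = \frac{11 \log{\left(s + 1 \right)}}{2} - \frac{21 \log{\left(s + 2 \right)}}{2} is an antiderivative of f.
Check: d/ds[\frac{11 \log{\left(s + 1 \right)}}{2} - \frac{21 \log{\left(s + 2 \right)}}{2}] = \frac{1 - 10 s}{2 s^{2} + 6 s + 4}, which equals f(s).
F(3) = - \frac{21 \log{\left(5 \right)}}{2} + \frac{11 \log{\left(4 \right)}}{2}; F(0) = - \frac{21 \log{\left(2 \right)}}{2}.
Integral = F(3) - F(0) = - \frac{21 \log{\left(5 \right)}}{2} + \frac{21 \log{\left(2 \right)}}{2} + \frac{11 \log{\left(4 \right)}}{2}.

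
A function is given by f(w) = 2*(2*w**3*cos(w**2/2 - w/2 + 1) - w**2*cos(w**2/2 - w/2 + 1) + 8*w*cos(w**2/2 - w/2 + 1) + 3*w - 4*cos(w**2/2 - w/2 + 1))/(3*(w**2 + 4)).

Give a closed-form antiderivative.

An antiderivative is F(w) = log(w**2 + 4) + 4*sin(w**2/2 - w/2 + 1)/3.

Any candidate F(w) must reproduce f(w) exactly when differentiated.
Check: d/dw[log(w**2 + 4) + 4*sin(w**2/2 - w/2 + 1)/3] = (4*w**3*cos(w**2/2 - w/2 + 1) - 2*w**2*cos(w**2/2 - w/2 + 1) + 16*w*cos(w**2/2 - w/2 + 1) + 6*w - 8*cos(w**2/2 - w/2 + 1))/(3*w**2 + 12), which equals f(w).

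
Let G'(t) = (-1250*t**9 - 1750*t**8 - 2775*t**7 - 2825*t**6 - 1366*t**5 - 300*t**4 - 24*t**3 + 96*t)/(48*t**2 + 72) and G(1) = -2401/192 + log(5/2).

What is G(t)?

Differentiate the proposed G(t) back; it has to land on the given G'(t).
A general antiderivative is -4*(-5*t**2/4 - t/2)**4/3 + log(t**2 + 3/2) + C.
The condition gives C = -2401/192 + log(5/2) - (-2401/192 + log(5/2)) = 0.
So G(t) = -(625*t**8 + 1000*t**7 + 600*t**6 + 160*t**5 + 16*t**4 - 192*log(t**2 + 3/2))/192.
Check: d/dt[-(625*t**8 + 1000*t**7 + 600*t**6 + 160*t**5 + 16*t**4 - 192*log(t**2 + 3/2))/192] = (-1250*t**9 - 1750*t**8 - 2775*t**7 - 2825*t**6 - 1366*t**5 - 300*t**4 - 24*t**3 + 96*t)/(48*t**2 + 72) = G'(t).

G(t) = -(625*t**8 + 1000*t**7 + 600*t**6 + 160*t**5 + 16*t**4 - 192*log(t**2 + 3/2))/192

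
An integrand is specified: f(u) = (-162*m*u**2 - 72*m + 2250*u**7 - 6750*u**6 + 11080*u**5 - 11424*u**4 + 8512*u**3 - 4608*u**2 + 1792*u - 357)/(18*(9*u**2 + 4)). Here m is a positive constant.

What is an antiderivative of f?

An antiderivative is F(u) = -m*u + 125*u**6/54 - 25*u**5/3 + 140*u**4/9 - 52*u**3/3 + 112*u**2/9 - 16*u/3 + atan(3*u/2)/4.

Any candidate F(u) must reproduce f(u) exactly when differentiated.
Check: d/du[-m*u + 125*u**6/54 - 25*u**5/3 + 140*u**4/9 - 52*u**3/3 + 112*u**2/9 - 16*u/3 + atan(3*u/2)/4] = (-162*m*u**2 - 72*m + 2250*u**7 - 6750*u**6 + 11080*u**5 - 11424*u**4 + 8512*u**3 - 4608*u**2 + 1792*u - 357)/(162*u**2 + 72), which equals f(u).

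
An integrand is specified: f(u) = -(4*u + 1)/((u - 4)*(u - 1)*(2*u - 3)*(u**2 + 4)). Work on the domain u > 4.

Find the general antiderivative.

F(u) = (-170*log(u - 4) + 1344*log(u - 3/2) - 1000*log(u - 1) - 87*log(u**2 + 4) - 168*atan(u/2))/3000 + C

The denominator factors as (u - 4)*(u - 1)*(2*u - 3)*(u**2 + 4); partial fractions split f into directly integrable pieces: -(29*u + 56)/(500*(u**2 + 4)) + 112/(125*(2*u - 3)) - 1/(3*(u - 1)) - 17/(300*(u - 4)).
Check: d/du[(-170*log(u - 4) + 1344*log(u - 3/2) - 1000*log(u - 1) - 87*log(u**2 + 4) - 168*atan(u/2))/3000] = (-4*u - 1)/(2*u**5 - 13*u**4 + 31*u**3 - 64*u**2 + 92*u - 48), which equals f(u).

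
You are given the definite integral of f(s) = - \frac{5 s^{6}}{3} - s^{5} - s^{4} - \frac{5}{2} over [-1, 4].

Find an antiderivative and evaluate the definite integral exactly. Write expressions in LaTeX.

Antiderivative: F(s) = - \frac{5 s^{7}}{21} - \frac{s^{6}}{6} - \frac{s^{5}}{5} - \frac{5 s}{2}; value = - \frac{100825}{21}

The integrand splits into summands that can be handled one at a time.
F(s) = - \frac{5 s^{7}}{21} - \frac{s^{6}}{6} - \frac{s^{5}}{5} - \frac{5 s}{2} is an antiderivative of f.
Check: d/ds[- \frac{5 s^{7}}{21} - \frac{s^{6}}{6} - \frac{s^{5}}{5} - \frac{5 s}{2}] = - \frac{5 s^{6}}{3} - s^{5} - s^{4} - \frac{5}{2} = f(s).
F(4) = - \frac{503834}{105}; F(-1) = \frac{97}{35}.
Integral = F(4) - F(-1) = - \frac{100825}{21}.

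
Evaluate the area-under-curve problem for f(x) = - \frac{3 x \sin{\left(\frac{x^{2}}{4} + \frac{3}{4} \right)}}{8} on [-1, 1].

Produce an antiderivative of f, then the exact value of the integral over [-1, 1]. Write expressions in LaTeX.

f matches the chain-rule pattern g'(h)*h' with inner function h(x) = \frac{x^{2}}{4} + \frac{3}{4}; substituting u = h(x) collapses the integral.
F(x) = \frac{3 \cos{\left(\frac{x^{2}}{4} + \frac{3}{4} \right)}}{4} is an antiderivative of f.
Check: d/dx[\frac{3 \cos{\left(\frac{x^{2}}{4} + \frac{3}{4} \right)}}{4}] = - \frac{3 x \sin{\left(\frac{x^{2}}{4} + \frac{3}{4} \right)}}{8} = f(x).
F(1) = \frac{3 \cos{\left(1 \right)}}{4}; F(-1) = \frac{3 \cos{\left(1 \right)}}{4}.
Integral = F(1) - F(-1) = 0.

Antiderivative: F(x) = \frac{3 \cos{\left(\frac{x^{2}}{4} + \frac{3}{4} \right)}}{4}; value = 0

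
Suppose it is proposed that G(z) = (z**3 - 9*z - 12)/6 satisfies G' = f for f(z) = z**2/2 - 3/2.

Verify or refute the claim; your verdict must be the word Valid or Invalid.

d/dz[G] = z**2/2 - 3/2
This equals f(z) exactly, so the claim holds.

Valid. The derivative of G reproduces f.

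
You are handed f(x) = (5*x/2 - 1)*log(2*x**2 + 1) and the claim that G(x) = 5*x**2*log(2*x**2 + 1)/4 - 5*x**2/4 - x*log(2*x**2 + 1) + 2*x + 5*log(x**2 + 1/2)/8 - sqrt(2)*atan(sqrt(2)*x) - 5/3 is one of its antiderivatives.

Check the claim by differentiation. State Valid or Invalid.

Valid: G'(x) = f(x).

d/dx[G] = 5*x*log(2*x**2 + 1)/2 - log(2*x**2 + 1)
This equals f(x) exactly, so the claim holds.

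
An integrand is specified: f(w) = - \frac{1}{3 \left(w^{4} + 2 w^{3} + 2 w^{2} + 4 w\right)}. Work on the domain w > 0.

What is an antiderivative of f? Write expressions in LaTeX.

An antiderivative is F(w) = \frac{- 3 \log{\left(w \right)} + \log{\left(w + 2 \right)} + \log{\left(w^{2} + 2 \right)} + \sqrt{2} \operatorname{atan}{\left(\frac{\sqrt{2} w}{2} \right)}}{36}.

Factor the denominator (3 w \left(w + 2\right) \left(w^{2} + 2\right)) and decompose: f = \frac{w + 1}{18 \left(w^{2} + 2\right)} + \frac{1}{36 \left(w + 2\right)} - \frac{1}{12 w}; each piece integrates to a log, atan, or power term.
Check: d/dw[\frac{- 3 \log{\left(w \right)} + \log{\left(w + 2 \right)} + \log{\left(w^{2} + 2 \right)} + \sqrt{2} \operatorname{atan}{\left(\frac{\sqrt{2} w}{2} \right)}}{36}] = - \frac{1}{3 w^{4} + 6 w^{3} + 6 w^{2} + 12 w}, which equals f(w).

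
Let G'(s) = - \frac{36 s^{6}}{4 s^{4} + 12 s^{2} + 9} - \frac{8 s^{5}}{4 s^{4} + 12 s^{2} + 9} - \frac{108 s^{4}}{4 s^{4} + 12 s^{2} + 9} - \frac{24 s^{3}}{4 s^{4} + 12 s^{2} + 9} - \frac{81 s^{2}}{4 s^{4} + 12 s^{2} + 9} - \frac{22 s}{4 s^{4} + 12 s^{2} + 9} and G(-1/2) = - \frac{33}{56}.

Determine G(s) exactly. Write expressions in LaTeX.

The integrand splits into summands that can be handled one at a time.
A general antiderivative is - 3 s^{3} - s^{2} + \frac{1}{2 s^{2} + 3} + C.
The condition gives C = - \frac{33}{56} - (\frac{23}{56}) = -1.
So G(s) = - 3 s^{3} - s^{2} - 1 + \frac{1}{2 s^{2} + 3}.
Check: d/ds[- 3 s^{3} - s^{2} - 1 + \frac{1}{2 s^{2} + 3}] = \frac{- 36 s^{6} - 8 s^{5} - 108 s^{4} - 24 s^{3} - 81 s^{2} - 22 s}{4 s^{4} + 12 s^{2} + 9}, which equals G'(s).

G(s) = - 3 s^{3} - s^{2} - 1 + \frac{1}{2 s^{2} + 3}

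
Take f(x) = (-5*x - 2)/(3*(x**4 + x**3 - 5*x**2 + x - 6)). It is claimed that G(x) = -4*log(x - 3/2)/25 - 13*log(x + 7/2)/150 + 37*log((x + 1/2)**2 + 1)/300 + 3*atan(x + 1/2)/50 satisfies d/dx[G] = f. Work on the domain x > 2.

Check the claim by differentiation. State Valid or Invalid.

d/dx[G] = (-80*x - 72)/(48*x**4 + 144*x**3 - 96*x**2 - 132*x - 315)
d/dx[G] - f(x) = (120*x**4 + 264*x**3 - 4*x**2 - 205*x + 222)/(48*x**8 + 192*x**7 - 192*x**6 - 900*x**5 - 111*x**4 - 615*x**3 + 2019*x**2 + 477*x + 1890) != 0.

Invalid: d/dx[G] - f = (120*x**4 + 264*x**3 - 4*x**2 - 205*x + 222)/(48*x**8 + 192*x**7 - 192*x**6 - 900*x**5 - 111*x**4 - 615*x**3 + 2019*x**2 + 477*x + 1890), which is not 0.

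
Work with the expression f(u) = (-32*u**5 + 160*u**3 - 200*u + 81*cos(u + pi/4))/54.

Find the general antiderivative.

F(u) = (2*(5 - 2*u**2)**3 + 243*sin(u + pi/4))/162 + C

Any candidate F(u) must reproduce f(u) exactly when differentiated.
Check: d/du[(2*(5 - 2*u**2)**3 + 243*sin(u + pi/4))/162] = -16*u**5/27 + 80*u**3/27 - 100*u/27 + 3*cos(u + pi/4)/2, which equals f(u).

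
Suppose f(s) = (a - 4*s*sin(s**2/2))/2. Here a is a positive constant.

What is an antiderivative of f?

An antiderivative is F(s) = (a*s + 4*cos(s**2/2))/2.

A first test for any F(s): its s-derivative must equal f(s) identically.
Check: d/ds[(a*s + 4*cos(s**2/2))/2] = a/2 - 2*s*sin(s**2/2), which equals f(s).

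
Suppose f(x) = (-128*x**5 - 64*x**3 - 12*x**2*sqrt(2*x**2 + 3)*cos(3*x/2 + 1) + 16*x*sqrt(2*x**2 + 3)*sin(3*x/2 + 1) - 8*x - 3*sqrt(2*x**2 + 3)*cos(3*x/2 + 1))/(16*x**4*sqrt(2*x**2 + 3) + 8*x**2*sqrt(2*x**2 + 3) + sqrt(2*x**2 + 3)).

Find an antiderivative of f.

Since d/dx undoes antidifferentiation here, F'(x) = f(x) is required of F(x).
Check: d/dx[(-16*x**2*sqrt(2*x**2 + 3) - 4*sqrt(2*x**2 + 3) - 2*sin(3*x/2 + 1))/(4*x**2 + 1)] = (-128*x**5 - 64*x**3 - 12*x**2*sqrt(2*x**2 + 3)*cos(3*x/2 + 1) + 16*x*sqrt(2*x**2 + 3)*sin(3*x/2 + 1) - 8*x - 3*sqrt(2*x**2 + 3)*cos(3*x/2 + 1))/(16*x**4*sqrt(2*x**2 + 3) + 8*x**2*sqrt(2*x**2 + 3) + sqrt(2*x**2 + 3)) = f(x).

An antiderivative is F(x) = (-16*x**2*sqrt(2*x**2 + 3) - 4*sqrt(2*x**2 + 3) - 2*sin(3*x/2 + 1))/(4*x**2 + 1).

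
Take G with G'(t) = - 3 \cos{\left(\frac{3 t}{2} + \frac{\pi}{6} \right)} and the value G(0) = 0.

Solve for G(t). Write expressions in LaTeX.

For G(t) to be correct, d/dt[G] must agree with the stated G'(t) identically.
A general antiderivative is - 2 \sin{\left(\frac{3 t}{2} + \frac{\pi}{6} \right)} + C.
The condition gives C = 0 - (-1) = 1.
So G(t) = 1 - 2 \sin{\left(\frac{3 t}{2} + \frac{\pi}{6} \right)}.
Check: d/dt[1 - 2 \sin{\left(\frac{3 t}{2} + \frac{\pi}{6} \right)}] = - 3 \cos{\left(\frac{3 t}{2} + \frac{\pi}{6} \right)} = G'(t).

G(t) = 1 - 2 \sin{\left(\frac{3 t}{2} + \frac{\pi}{6} \right)}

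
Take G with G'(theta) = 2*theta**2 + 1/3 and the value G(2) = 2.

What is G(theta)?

For G(theta) to be correct, d/dtheta[G] must agree with the stated G'(theta) identically.
A general antiderivative is 2*theta**3/3 + theta/3 - 3 + C.
The condition gives C = 2 - (3) = -1.
So G(theta) = 2*theta**3/3 + theta/3 - 4.
Check: d/dtheta[2*theta**3/3 + theta/3 - 4] = 2*theta**2 + 1/3 = G'(theta).

G(theta) = 2*theta**3/3 + theta/3 - 4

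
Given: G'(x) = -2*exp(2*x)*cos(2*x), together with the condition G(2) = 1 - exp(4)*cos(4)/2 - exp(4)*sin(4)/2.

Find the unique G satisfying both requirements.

G(x) = -(exp(2*x)*sin(2*x) + exp(2*x)*cos(2*x) - 2)/2

Any candidate G(x) must reproduce the stated G'(x) exactly.
A general antiderivative is -exp(2*x)*sin(2*x)/2 - exp(2*x)*cos(2*x)/2 + C.
The condition gives C = 1 - exp(4)*cos(4)/2 - exp(4)*sin(4)/2 - (-exp(4)*cos(4)/2 - exp(4)*sin(4)/2) = 1.
So G(x) = -(exp(2*x)*sin(2*x) + exp(2*x)*cos(2*x) - 2)/2.
Check: d/dx[-(exp(2*x)*sin(2*x) + exp(2*x)*cos(2*x) - 2)/2] = -2*exp(2*x)*cos(2*x) = G'(x).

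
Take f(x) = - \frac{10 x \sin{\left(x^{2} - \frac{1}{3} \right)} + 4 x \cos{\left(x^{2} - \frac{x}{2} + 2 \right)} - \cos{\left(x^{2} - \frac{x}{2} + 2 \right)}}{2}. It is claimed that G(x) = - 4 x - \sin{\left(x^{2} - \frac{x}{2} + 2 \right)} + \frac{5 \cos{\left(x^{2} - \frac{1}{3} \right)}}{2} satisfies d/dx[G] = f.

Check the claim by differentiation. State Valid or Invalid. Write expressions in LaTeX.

d/dx[G] = - 5 x \sin{\left(x^{2} - \frac{1}{3} \right)} - 2 x \cos{\left(x^{2} - \frac{x}{2} + 2 \right)} + \frac{\cos{\left(x^{2} - \frac{x}{2} + 2 \right)}}{2} - 4
d/dx[G] - f(x) = -4 != 0.

Invalid: d/dx[G] - f = -4, which is not 0.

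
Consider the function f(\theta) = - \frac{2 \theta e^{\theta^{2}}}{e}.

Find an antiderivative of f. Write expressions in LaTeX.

The substitution u = \theta^{2} - 1 works: f is exactly (dF/du)*(du/d\theta) for that inner function.
Check: d/d\theta[- \frac{e^{\theta^{2}}}{e}] = - \frac{2 \theta e^{\theta^{2}}}{e} = f(\theta).

An antiderivative is F(\theta) = - \frac{e^{\theta^{2}}}{e}.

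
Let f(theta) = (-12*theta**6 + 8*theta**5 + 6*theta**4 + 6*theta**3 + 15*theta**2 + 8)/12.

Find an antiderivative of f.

An antiderivative is F(theta) = -theta**7/7 + theta**6/9 + theta**5/10 + theta**4/8 + 5*theta**3/12 + 2*theta/3.

For F(theta) to be correct the identity F'(theta) - f(theta) = 0 must hold.
Check: d/dtheta[-theta**7/7 + theta**6/9 + theta**5/10 + theta**4/8 + 5*theta**3/12 + 2*theta/3] = -theta**6 + 2*theta**5/3 + theta**4/2 + theta**3/2 + 5*theta**2/4 + 2/3, which equals f(theta).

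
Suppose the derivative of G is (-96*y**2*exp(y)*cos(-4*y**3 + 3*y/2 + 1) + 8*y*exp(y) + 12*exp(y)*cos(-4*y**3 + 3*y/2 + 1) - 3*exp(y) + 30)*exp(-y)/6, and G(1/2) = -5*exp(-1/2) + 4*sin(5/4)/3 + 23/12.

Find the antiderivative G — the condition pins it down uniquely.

Differentiate the proposed G(y) back; it has to land on the given G'(y).
A general antiderivative is 2*y**2/3 - y/2 + 4*sin(-4*y**3 + 3*y/2 + 1)/3 + 3 - 5*exp(-y) + C.
The condition gives C = -5*exp(-1/2) + 4*sin(5/4)/3 + 23/12 - (-5*exp(-1/2) + 4*sin(5/4)/3 + 35/12) = -1.
So G(y) = (4*y**2*exp(y) - 3*y*exp(y) + 8*exp(y)*sin(-4*y**3 + 3*y/2 + 1) + 12*exp(y) - 30)*exp(-y)/6.
Check: d/dy[(4*y**2*exp(y) - 3*y*exp(y) + 8*exp(y)*sin(-4*y**3 + 3*y/2 + 1) + 12*exp(y) - 30)*exp(-y)/6] = (-96*y**2*exp(y)*cos(-4*y**3 + 3*y/2 + 1) + 8*y*exp(y) + 12*exp(y)*cos(-4*y**3 + 3*y/2 + 1) - 3*exp(y) + 30)*exp(-y)/6 = G'(y).

G(y) = (4*y**2*exp(y) - 3*y*exp(y) + 8*exp(y)*sin(-4*y**3 + 3*y/2 + 1) + 12*exp(y) - 30)*exp(-y)/6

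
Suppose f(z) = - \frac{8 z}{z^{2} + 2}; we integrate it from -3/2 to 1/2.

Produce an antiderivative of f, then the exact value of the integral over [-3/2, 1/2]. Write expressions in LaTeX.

Antiderivative: F(z) = - 4 \log{\left(z^{2} + 2 \right)}; value = - 4 \log{\left(\frac{9}{4} \right)} + 4 \log{\left(\frac{17}{4} \right)}

f matches the chain-rule pattern g'(h)*h' with inner function h(z) = z^{2} + 2; substituting u = h(z) collapses the integral.
F(z) = - 4 \log{\left(z^{2} + 2 \right)} is an antiderivative of f.
Check: d/dz[- 4 \log{\left(z^{2} + 2 \right)}] = - \frac{8 z}{z^{2} + 2} = f(z).
F(1/2) = - 4 \log{\left(\frac{9}{4} \right)}; F(-3/2) = - 4 \log{\left(\frac{17}{4} \right)}.
Integral = F(1/2) - F(-3/2) = - 4 \log{\left(\frac{9}{4} \right)} + 4 \log{\left(\frac{17}{4} \right)}.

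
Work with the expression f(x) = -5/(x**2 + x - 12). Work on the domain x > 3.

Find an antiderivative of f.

An antiderivative is F(x) = -5*log(x - 3)/7 + 5*log(x + 4)/7.

Factor the denominator ((x - 3)*(x + 4)) and decompose: f = 5/(7*(x + 4)) - 5/(7*(x - 3)); each piece integrates to a log, atan, or power term.
Check: d/dx[-5*log(x - 3)/7 + 5*log(x + 4)/7] = -5/(x**2 + x - 12) = f(x).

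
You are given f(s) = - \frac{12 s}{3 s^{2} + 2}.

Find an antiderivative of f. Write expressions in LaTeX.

The substitution u = \frac{3 s^{2}}{2} + 1 works: f is exactly (dF/du)*(du/ds) for that inner function.
Check: d/ds[- 2 \log{\left(\frac{3 s^{2}}{2} + 1 \right)}] = - \frac{12 s}{3 s^{2} + 2} = f(s).

An antiderivative is F(s) = - 2 \log{\left(\frac{3 s^{2}}{2} + 1 \right)}.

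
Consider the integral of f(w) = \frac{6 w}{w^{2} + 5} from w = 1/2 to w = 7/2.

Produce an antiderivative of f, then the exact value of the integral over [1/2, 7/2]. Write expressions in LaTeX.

Antiderivative: F(w) = 3 \log{\left(w^{2} + 5 \right)}; value = - 3 \log{\left(\frac{21}{8} \right)} + 3 \log{\left(\frac{69}{8} \right)}

f matches the chain-rule pattern g'(h)*h' with inner function h(w) = \frac{w^{2}}{2} + \frac{5}{2}; substituting u = h(w) collapses the integral.
F(w) = 3 \log{\left(w^{2} + 5 \right)} is an antiderivative of f.
Check: d/dw[3 \log{\left(w^{2} + 5 \right)}] = \frac{6 w}{w^{2} + 5} = f(w).
F(7/2) = 3 \log{\left(\frac{69}{4} \right)}; F(1/2) = 3 \log{\left(\frac{21}{4} \right)}.
Integral = F(7/2) - F(1/2) = - 3 \log{\left(\frac{21}{8} \right)} + 3 \log{\left(\frac{69}{8} \right)}.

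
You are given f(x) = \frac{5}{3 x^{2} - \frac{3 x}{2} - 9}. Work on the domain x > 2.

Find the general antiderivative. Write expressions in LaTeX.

F(x) = \frac{10 \log{\left(x - 2 \right)}}{21} - \frac{10 \log{\left(x + \frac{3}{2} \right)}}{21} + C

Factor the denominator (3 \left(x - 2\right) \left(2 x + 3\right)) and decompose: f = - \frac{20}{21 \left(2 x + 3\right)} + \frac{10}{21 \left(x - 2\right)}; each piece integrates to a log, atan, or power term.
Check: d/dx[\frac{10 \log{\left(x - 2 \right)}}{21} - \frac{10 \log{\left(x + \frac{3}{2} \right)}}{21}] = \frac{10}{6 x^{2} - 3 x - 18}, which equals f(x).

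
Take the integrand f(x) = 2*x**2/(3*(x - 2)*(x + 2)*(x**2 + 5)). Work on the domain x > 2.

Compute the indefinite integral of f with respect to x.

F(x) = 2*(log(x - 2) - log(x + 2) + sqrt(5)*atan(sqrt(5)*x/5))/27 + C

Factor the denominator (3*(x - 2)*(x + 2)*(x**2 + 5)) and decompose: f = 10/(27*(x**2 + 5)) - 2/(27*(x + 2)) + 2/(27*(x - 2)); each piece integrates to a log, atan, or power term.
Check: d/dx[2*(log(x - 2) - log(x + 2) + sqrt(5)*atan(sqrt(5)*x/5))/27] = 2*x**2/(3*x**4 + 3*x**2 - 60), which equals f(x).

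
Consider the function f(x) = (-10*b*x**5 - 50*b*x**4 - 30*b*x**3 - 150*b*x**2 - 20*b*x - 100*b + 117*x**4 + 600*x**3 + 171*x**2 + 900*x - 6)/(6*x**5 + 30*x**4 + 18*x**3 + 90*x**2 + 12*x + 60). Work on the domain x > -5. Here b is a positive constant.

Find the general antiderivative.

F(x) = -5*b*x/3 - log(x + 5)/2 + 5*log(x**4/2 + 3*x**2/2 + 1) + C

Recover f(x) by differentiating a candidate F(x); any mismatch rules it out.
Check: d/dx[-5*b*x/3 - log(x + 5)/2 + 5*log(x**4/2 + 3*x**2/2 + 1)] = (-10*b*x**5 - 50*b*x**4 - 30*b*x**3 - 150*b*x**2 - 20*b*x - 100*b + 117*x**4 + 600*x**3 + 171*x**2 + 900*x - 6)/(6*x**5 + 30*x**4 + 18*x**3 + 90*x**2 + 12*x + 60) = f(x).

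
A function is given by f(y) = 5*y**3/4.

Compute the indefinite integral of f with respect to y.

Any candidate F(y) must reproduce f(y) exactly when differentiated.
Check: d/dy[5*y**4/16] = 5*y**3/4 = f(y).

F(y) = 5*y**4/16 + C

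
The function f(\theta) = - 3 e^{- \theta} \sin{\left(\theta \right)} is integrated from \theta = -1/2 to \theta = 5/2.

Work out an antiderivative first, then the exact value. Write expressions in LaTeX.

Antiderivative: F(\theta) = \frac{\left(3 \sin{\left(\theta \right)} + 3 \cos{\left(\theta \right)}\right) e^{- \theta}}{2}; value = - \frac{3 e^{\frac{1}{2}} \cos{\left(\frac{1}{2} \right)}}{2} + \frac{3 \cos{\left(\frac{5}{2} \right)}}{2 e^{\frac{5}{2}}} + \frac{3 \sin{\left(\frac{5}{2} \right)}}{2 e^{\frac{5}{2}}} + \frac{3 e^{\frac{1}{2}} \sin{\left(\frac{1}{2} \right)}}{2}

Any candidate F(\theta) must reproduce f(\theta) exactly when differentiated.
F(\theta) = \frac{\left(3 \sin{\left(\theta \right)} + 3 \cos{\left(\theta \right)}\right) e^{- \theta}}{2} is an antiderivative of f.
Check: d/d\theta[\frac{\left(3 \sin{\left(\theta \right)} + 3 \cos{\left(\theta \right)}\right) e^{- \theta}}{2}] = - 3 e^{- \theta} \sin{\left(\theta \right)} = f(\theta).
F(5/2) = \frac{3 \cos{\left(\frac{5}{2} \right)}}{2 e^{\frac{5}{2}}} + \frac{3 \sin{\left(\frac{5}{2} \right)}}{2 e^{\frac{5}{2}}}; F(-1/2) = - \frac{3 e^{\frac{1}{2}} \sin{\left(\frac{1}{2} \right)}}{2} + \frac{3 e^{\frac{1}{2}} \cos{\left(\frac{1}{2} \right)}}{2}.
Integral = F(5/2) - F(-1/2) = - \frac{3 e^{\frac{1}{2}} \cos{\left(\frac{1}{2} \right)}}{2} + \frac{3 \cos{\left(\frac{5}{2} \right)}}{2 e^{\frac{5}{2}}} + \frac{3 \sin{\left(\frac{5}{2} \right)}}{2 e^{\frac{5}{2}}} + \frac{3 e^{\frac{1}{2}} \sin{\left(\frac{1}{2} \right)}}{2}.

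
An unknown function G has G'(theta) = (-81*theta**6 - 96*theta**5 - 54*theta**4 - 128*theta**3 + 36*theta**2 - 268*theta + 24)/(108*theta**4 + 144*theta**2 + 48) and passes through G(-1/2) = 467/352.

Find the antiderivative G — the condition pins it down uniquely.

Differentiate the proposed G(theta) back; it has to land on the given G'(theta).
A general antiderivative is -theta**3/4 - theta**2/2 + theta/2 + 4*(theta**2/4 + 5/4)**2/(3*(3*theta**2/2 + 1)) - 2 + C.
The condition gives C = 467/352 - (-237/352) = 2.
So G(theta) = -theta**3/4 - theta**2/2 + theta/2 + 4*(theta**2/4 + 5/4)**2/(3*(3*theta**2/2 + 1)).
Check: d/dtheta[-theta**3/4 - theta**2/2 + theta/2 + 4*(theta**2/4 + 5/4)**2/(3*(3*theta**2/2 + 1))] = (-81*theta**6 - 96*theta**5 - 54*theta**4 - 128*theta**3 + 36*theta**2 - 268*theta + 24)/(108*theta**4 + 144*theta**2 + 48) = G'(theta).

G(theta) = -theta**3/4 - theta**2/2 + theta/2 + 4*(theta**2/4 + 5/4)**2/(3*(3*theta**2/2 + 1))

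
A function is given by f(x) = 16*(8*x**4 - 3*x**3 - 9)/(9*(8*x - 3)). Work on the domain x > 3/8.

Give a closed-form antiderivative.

Since d/dx undoes antidifferentiation here, F'(x) = f(x) is required of F(x).
Check: d/dx[2*(2*x**4 - 9*log(4*x - 3/2))/9] = (128*x**4 - 48*x**3 - 144)/(72*x - 27), which equals f(x).

An antiderivative is F(x) = 2*(2*x**4 - 9*log(4*x - 3/2))/9.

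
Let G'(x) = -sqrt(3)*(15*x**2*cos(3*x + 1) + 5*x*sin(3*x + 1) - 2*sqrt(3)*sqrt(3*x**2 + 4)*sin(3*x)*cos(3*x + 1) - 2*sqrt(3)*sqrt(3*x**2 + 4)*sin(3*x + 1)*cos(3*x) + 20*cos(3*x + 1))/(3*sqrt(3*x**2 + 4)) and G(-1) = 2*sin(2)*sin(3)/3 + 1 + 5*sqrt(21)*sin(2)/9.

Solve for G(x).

G'(x) has the shape u'v + uv' for u = -5*sqrt(x**2 + 4/3)/3 + 2*sin(3*x)/3 and v = sin(3*x + 1) — it is the derivative of the product u*v.
A general antiderivative is -(5*sqrt(x**2 + 4/3)/3 - 2*sin(3*x)/3)*sin(3*x + 1) + C.
The condition gives C = 2*sin(2)*sin(3)/3 + 1 + 5*sqrt(21)*sin(2)/9 - (2*sin(2)*sin(3)/3 + 5*sqrt(21)*sin(2)/9) = 1.
So G(x) = sqrt(3)*(-5*sqrt(3*x**2 + 4)*sin(3*x + 1) + 2*sqrt(3)*sin(3*x)*sin(3*x + 1) + 3*sqrt(3))/9.
Check: d/dx[sqrt(3)*(-5*sqrt(3*x**2 + 4)*sin(3*x + 1) + 2*sqrt(3)*sin(3*x)*sin(3*x + 1) + 3*sqrt(3))/9] = (-15*sqrt(3)*x**2*cos(3*x + 1) - 5*sqrt(3)*x*sin(3*x + 1) + 6*sqrt(3*x**2 + 4)*sin(3*x)*cos(3*x + 1) + 6*sqrt(3*x**2 + 4)*sin(3*x + 1)*cos(3*x) - 20*sqrt(3)*cos(3*x + 1))/(3*sqrt(3*x**2 + 4)), which equals G'(x).

G(x) = sqrt(3)*(-5*sqrt(3*x**2 + 4)*sin(3*x + 1) + 2*sqrt(3)*sin(3*x)*sin(3*x + 1) + 3*sqrt(3))/9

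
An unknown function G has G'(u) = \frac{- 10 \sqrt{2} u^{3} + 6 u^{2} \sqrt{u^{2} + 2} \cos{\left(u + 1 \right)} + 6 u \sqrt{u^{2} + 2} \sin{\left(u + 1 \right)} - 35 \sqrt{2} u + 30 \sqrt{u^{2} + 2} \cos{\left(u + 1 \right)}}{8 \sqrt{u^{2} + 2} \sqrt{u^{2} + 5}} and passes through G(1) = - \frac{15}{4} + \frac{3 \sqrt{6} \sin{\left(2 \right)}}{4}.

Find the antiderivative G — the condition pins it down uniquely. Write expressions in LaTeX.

G(u) = \frac{\sqrt{u^{2} + 5} \left(- 5 \sqrt{2} \sqrt{u^{2} + 2} + 6 \sin{\left(u + 1 \right)}\right)}{8}

Recognize the product-rule pattern: G'(u) = v'r + vr' with v = \frac{\sqrt{u^{2} + 5}}{2}, r = - \frac{5 \sqrt{\frac{u^{2}}{2} + 1}}{2} + \frac{3 \sin{\left(u + 1 \right)}}{2}, so integration by parts undoes it.
A general antiderivative is \frac{\sqrt{u^{2} + 5} \left(- \frac{5 \sqrt{\frac{u^{2}}{2} + 1}}{2} + \frac{3 \sin{\left(u + 1 \right)}}{2}\right)}{2} + C.
The condition gives C = - \frac{15}{4} + \frac{3 \sqrt{6} \sin{\left(2 \right)}}{4} - (- \frac{15}{4} + \frac{3 \sqrt{6} \sin{\left(2 \right)}}{4}) = 0.
So G(u) = \frac{\sqrt{u^{2} + 5} \left(- 5 \sqrt{2} \sqrt{u^{2} + 2} + 6 \sin{\left(u + 1 \right)}\right)}{8}.
Check: d/du[\frac{\sqrt{u^{2} + 5} \left(- 5 \sqrt{2} \sqrt{u^{2} + 2} + 6 \sin{\left(u + 1 \right)}\right)}{8}] = \frac{- 10 \sqrt{2} u^{3} + 6 u^{2} \sqrt{u^{2} + 2} \cos{\left(u + 1 \right)} + 6 u \sqrt{u^{2} + 2} \sin{\left(u + 1 \right)} - 35 \sqrt{2} u + 30 \sqrt{u^{2} + 2} \cos{\left(u + 1 \right)}}{8 \sqrt{u^{2} + 2} \sqrt{u^{2} + 5}} = G'(u).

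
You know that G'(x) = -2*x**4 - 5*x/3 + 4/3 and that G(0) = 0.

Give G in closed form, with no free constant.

The integrand splits into summands that can be handled one at a time.
A general antiderivative is -2*x**5/5 - 5*x**2/6 + 4*x/3 + C.
The condition gives C = 0 - (0) = 0.
So G(x) = -x*(12*x**4 + 25*x - 40)/30.
Check: d/dx[-x*(12*x**4 + 25*x - 40)/30] = -2*x**4 - 5*x/3 + 4/3 = G'(x).

G(x) = -x*(12*x**4 + 25*x - 40)/30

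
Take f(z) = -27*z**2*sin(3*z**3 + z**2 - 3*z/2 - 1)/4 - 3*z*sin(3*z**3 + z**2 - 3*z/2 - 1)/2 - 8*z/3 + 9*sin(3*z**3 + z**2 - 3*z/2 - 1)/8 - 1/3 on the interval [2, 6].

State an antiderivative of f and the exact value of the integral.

Antiderivative: F(z) = -4*z**2/3 - z/3 + 3*cos(3*z**3 + z**2 - 3*z/2 - 1)/4; value = -44 - 3*cos(24)/4 + 3*cos(674)/4

Integrate term by term and add the pieces.
F(z) = -4*z**2/3 - z/3 + 3*cos(3*z**3 + z**2 - 3*z/2 - 1)/4 is an antiderivative of f.
Check: d/dz[-4*z**2/3 - z/3 + 3*cos(3*z**3 + z**2 - 3*z/2 - 1)/4] = -27*z**2*sin(3*z**3 + z**2 - 3*z/2 - 1)/4 - 3*z*sin(3*z**3 + z**2 - 3*z/2 - 1)/2 - 8*z/3 + 9*sin(3*z**3 + z**2 - 3*z/2 - 1)/8 - 1/3 = f(z).
F(6) = -50 + 3*cos(674)/4; F(2) = -6 + 3*cos(24)/4.
Integral = F(6) - F(2) = -44 - 3*cos(24)/4 + 3*cos(674)/4.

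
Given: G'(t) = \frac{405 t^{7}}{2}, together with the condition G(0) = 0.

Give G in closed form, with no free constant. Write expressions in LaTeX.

The proposed G(t) is checked by its d/dt: the result must match the given G'(t).
A general antiderivative is \frac{405 t^{8}}{16} + C.
The condition gives C = 0 - (0) = 0.
So G(t) = \frac{405 t^{8}}{16}.
Check: d/dt[\frac{405 t^{8}}{16}] = \frac{405 t^{7}}{2} = G'(t).

G(t) = \frac{405 t^{8}}{16}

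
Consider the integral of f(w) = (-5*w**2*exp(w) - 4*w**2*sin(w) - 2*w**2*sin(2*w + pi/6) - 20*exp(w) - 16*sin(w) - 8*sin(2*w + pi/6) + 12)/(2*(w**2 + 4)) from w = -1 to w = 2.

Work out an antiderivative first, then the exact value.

Recover f(w) by differentiating a candidate F(w); any mismatch rules it out.
F(w) = (-5*exp(w) + 4*cos(w) + cos(2*w + pi/6) + 6*atan(w/2))/2 is an antiderivative of f.
Check: d/dw[(-5*exp(w) + 4*cos(w) + cos(2*w + pi/6) + 6*atan(w/2))/2] = (-5*w**2*exp(w) - 4*w**2*sin(w) - 2*w**2*sin(2*w + pi/6) - 20*exp(w) - 16*sin(w) - 8*sin(2*w + pi/6) + 12)/(2*w**2 + 8), which equals f(w).
F(2) = -5*exp(2)/2 + 2*cos(2) + cos(pi/6 + 4)/2 + 3*pi/4; F(-1) = -3*atan(1/2) - 5*exp(-1)/2 + sin(pi/3 + 2)/2 + 2*cos(1).
Integral = F(2) - F(-1) = -5*exp(2)/2 - 2*cos(1) + 2*cos(2) + cos(pi/6 + 4)/2 - sin(pi/3 + 2)/2 + 5*exp(-1)/2 + 3*atan(1/2) + 3*pi/4.

Antiderivative: F(w) = (-5*exp(w) + 4*cos(w) + cos(2*w + pi/6) + 6*atan(w/2))/2; value = -5*exp(2)/2 - 2*cos(1) + 2*cos(2) + cos(pi/6 + 4)/2 - sin(pi/3 + 2)/2 + 5*exp(-1)/2 + 3*atan(1/2) + 3*pi/4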